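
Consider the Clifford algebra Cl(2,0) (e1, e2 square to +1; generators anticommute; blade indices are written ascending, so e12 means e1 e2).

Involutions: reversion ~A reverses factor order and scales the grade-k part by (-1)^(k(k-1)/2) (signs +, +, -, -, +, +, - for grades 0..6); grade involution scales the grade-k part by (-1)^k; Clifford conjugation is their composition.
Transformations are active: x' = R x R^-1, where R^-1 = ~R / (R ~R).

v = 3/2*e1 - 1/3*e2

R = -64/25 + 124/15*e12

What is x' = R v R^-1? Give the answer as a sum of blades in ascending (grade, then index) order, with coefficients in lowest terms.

~R = -64/25 - 124/15*e12, and R ~R = 421264/5625, so R^-1 = ~R / (421264/5625).
R v = -1484/225*e1 - 866/75*e2
Answer: -55243/52658*e1 + 88681/78987*e2


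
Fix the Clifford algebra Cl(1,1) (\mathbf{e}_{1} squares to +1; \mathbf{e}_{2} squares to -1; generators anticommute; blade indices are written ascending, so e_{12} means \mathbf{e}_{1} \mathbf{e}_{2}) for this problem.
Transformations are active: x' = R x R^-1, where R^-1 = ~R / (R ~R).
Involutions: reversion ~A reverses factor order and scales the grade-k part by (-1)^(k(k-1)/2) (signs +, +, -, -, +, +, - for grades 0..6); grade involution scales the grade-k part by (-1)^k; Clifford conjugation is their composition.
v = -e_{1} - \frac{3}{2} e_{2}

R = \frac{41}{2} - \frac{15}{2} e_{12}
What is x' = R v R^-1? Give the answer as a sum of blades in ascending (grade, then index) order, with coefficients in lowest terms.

~R = \frac{41}{2} + \frac{15}{2} e_{12}, and R ~R = 364, so R^-1 = ~R / (364).
R v = -\frac{127}{4} e_{1} - \frac{153}{4} e_{2}
Answer: -\frac{3751}{1456} e_{1} - \frac{4089}{1456} e_{2}


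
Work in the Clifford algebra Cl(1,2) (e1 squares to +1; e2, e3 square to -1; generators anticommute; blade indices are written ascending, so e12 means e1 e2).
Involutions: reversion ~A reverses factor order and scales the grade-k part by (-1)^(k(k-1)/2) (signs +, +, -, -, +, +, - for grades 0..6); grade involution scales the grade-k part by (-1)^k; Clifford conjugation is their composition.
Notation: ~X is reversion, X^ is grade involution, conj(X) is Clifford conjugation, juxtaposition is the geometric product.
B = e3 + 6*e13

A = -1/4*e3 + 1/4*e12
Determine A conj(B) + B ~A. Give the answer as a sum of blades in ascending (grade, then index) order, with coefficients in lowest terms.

first term: -1/4 + 3/2*e1 + 3/2*e23 - 1/4*e123
second term: 1/4 + 3/2*e1 - 3/2*e23 - 1/4*e123
Answer: 3*e1 - 1/2*e123


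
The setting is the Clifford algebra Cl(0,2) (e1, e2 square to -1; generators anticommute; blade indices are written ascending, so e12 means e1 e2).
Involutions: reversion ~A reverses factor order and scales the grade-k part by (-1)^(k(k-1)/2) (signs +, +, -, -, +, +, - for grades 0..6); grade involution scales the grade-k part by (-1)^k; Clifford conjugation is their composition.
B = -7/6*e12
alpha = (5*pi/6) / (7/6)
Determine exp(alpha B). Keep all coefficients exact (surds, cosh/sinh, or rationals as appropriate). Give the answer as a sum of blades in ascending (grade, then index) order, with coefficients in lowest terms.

B^2 = (-7/6)^2*(e12)^2 = 49/36*(-1) = -49/36 (a basis 2-blade squares to minus the product of its generators' squares).
B^2 = -49/36 — the negative square puts this in the circular regime; l = 7/6, alpha*l = 5*pi/6, so exp(alpha B) = cos(5*pi/6) + (sin(5*pi/6)/(7/6))*B = -sqrt(3)/2 + (3/7)*B.
Answer: -sqrt(3)/2 - 1/2*e12


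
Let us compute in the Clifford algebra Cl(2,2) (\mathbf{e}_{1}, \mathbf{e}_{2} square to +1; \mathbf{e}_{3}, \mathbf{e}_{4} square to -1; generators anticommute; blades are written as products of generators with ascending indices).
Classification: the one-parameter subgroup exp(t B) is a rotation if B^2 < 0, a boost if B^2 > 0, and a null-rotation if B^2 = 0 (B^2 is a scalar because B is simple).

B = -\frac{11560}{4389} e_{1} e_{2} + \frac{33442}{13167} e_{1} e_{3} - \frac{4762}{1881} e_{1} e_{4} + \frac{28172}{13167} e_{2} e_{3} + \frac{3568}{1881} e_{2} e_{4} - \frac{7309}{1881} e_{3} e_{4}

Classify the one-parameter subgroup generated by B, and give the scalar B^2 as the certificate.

B^2 term by term: the squares give (-\frac{11560}{4389})^2*(e_{1} e_{2})^2 + (\frac{33442}{13167})^2*(e_{1} e_{3})^2 + (-\frac{4762}{1881})^2*(e_{1} e_{4})^2 + (\frac{28172}{13167})^2*(e_{2} e_{3})^2 + (\frac{3568}{1881})^2*(e_{2} e_{4})^2 + (-\frac{7309}{1881})^2*(e_{3} e_{4})^2 = \frac{133633600}{19263321}*(-1) + \frac{1118367364}{173369889}*(+1) + \frac{22676644}{3538161}*(+1) + \frac{793661584}{173369889}*(+1) + \frac{12730624}{3538161}*(+1) + \frac{53421481}{3538161}*(-1) = -1 (each basis 2-blade squares to minus the product of its generators' squares); cross terms between blades sharing an index anticommute and cancel; the commuting (index-disjoint) pairs give grade-4 terms 2*c*c'*(blade product), which cancel blade by blade — e_{1} e_{2} e_{3} e_{4}: \frac{168984080}{8255709} - \frac{238642112}{24767127} - \frac{268310128}{24767127} = 0 — confirming B is simple. So B^2 = -1.
Answer: rotation, certificate B^2 = -1. Because -1 is invariant under every versor sandwich, the classification follows from its sign alone.


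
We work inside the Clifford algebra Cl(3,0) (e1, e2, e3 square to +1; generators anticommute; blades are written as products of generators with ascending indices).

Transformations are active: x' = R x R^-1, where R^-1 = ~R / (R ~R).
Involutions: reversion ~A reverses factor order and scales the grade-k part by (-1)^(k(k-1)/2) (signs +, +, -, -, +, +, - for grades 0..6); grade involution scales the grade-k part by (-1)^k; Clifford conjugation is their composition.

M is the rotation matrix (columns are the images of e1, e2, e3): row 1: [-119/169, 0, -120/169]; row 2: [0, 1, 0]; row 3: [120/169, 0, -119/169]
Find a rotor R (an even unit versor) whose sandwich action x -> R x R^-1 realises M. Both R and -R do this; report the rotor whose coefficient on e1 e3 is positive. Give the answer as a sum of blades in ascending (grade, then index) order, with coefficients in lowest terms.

Method: write R = a + b12*e1 e2 + b13*e1 e3 + b23*e2 e3 with a^2 + b12^2 + b13^2 + b23^2 = 1 (so R^-1 = ~R). Expanding the columns R e_j ~R gives tr M = 4a^2 - 1 and, from the antisymmetric part, M21 - M12 = -4a*b12, M13 - M31 = 4a*b13, M32 - M23 = -4a*b23.
Here tr M = -69/169, so a^2 = (1 + tr M)/4 = 25/169 and a = ±5/13. Taking a = 5/13: M21 - M12 = 0, M13 - M31 = -240/169, M32 - M23 = 0, giving b12 = 0, b13 = -12/13, b23 = 0, i.e. R = 5/13 - 12/13*e1 e3.
Its e1 e3 coefficient is negative, so report the other preimage -R.
Answer: -5/13 + 12/13*e1 e3. Uniqueness: Spin(3) -> SO(3) maps R and -R to the same rotation of trace -69/169; fixing the sign of the e1 e3 coefficient removes the ambiguity.


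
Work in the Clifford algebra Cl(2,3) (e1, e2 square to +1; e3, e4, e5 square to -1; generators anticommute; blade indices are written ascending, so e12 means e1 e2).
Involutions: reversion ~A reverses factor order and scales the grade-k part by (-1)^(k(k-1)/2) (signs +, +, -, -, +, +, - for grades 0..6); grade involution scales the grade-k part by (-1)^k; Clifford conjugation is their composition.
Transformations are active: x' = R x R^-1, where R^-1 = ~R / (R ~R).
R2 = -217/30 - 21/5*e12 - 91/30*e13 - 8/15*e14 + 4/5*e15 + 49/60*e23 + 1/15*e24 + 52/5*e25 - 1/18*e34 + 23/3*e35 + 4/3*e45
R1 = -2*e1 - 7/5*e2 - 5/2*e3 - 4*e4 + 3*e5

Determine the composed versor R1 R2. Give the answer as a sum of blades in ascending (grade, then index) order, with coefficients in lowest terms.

Distribute over the terms of R1 (each basis-blade product reordered to ascending indices, repeated generators contracted through their squares):
(-2*e1) R2 = 217/15*e1 + 42/5*e2 + 91/15*e3 + 16/15*e4 - 8/5*e5 - 49/30*e123 - 2/15*e124 - 104/5*e125 + 1/9*e134 - 46/3*e135 - 8/3*e145
(-7/5*e2) R2 = -147/25*e1 + 1519/150*e2 - 343/300*e3 - 7/75*e4 - 364/25*e5 - 637/150*e123 - 56/75*e124 + 28/25*e125 + 7/90*e234 - 161/15*e235 - 28/15*e245
(-5/2*e3) R2 = 91/12*e1 - 49/24*e2 + 217/12*e3 - 5/36*e4 + 115/6*e5 + 21/2*e123 - 4/3*e134 + 2*e135 + 1/6*e234 + 26*e235 - 10/3*e345
(-4*e4) R2 = 32/15*e1 - 4/15*e2 + 2/9*e3 + 434/15*e4 + 16/3*e5 + 84/5*e124 + 182/15*e134 + 16/5*e145 - 49/15*e234 + 208/5*e245 + 92/3*e345
(3*e5) R2 = 12/5*e1 + 156/5*e2 + 23*e3 + 4*e4 - 217/10*e5 - 63/5*e125 - 91/10*e135 - 8/5*e145 + 49/20*e235 + 1/5*e245 - 1/6*e345
Summing the partial products and collecting blades:
Answer: 6211/300*e1 + 28451/600*e2 + 20803/450*e3 + 30391/900*e4 - 334/25*e5 + 231/50*e123 + 398/25*e124 - 807/25*e125 + 491/45*e134 - 673/30*e135 - 16/15*e145 - 136/45*e234 + 1063/60*e235 + 599/15*e245 + 163/6*e345


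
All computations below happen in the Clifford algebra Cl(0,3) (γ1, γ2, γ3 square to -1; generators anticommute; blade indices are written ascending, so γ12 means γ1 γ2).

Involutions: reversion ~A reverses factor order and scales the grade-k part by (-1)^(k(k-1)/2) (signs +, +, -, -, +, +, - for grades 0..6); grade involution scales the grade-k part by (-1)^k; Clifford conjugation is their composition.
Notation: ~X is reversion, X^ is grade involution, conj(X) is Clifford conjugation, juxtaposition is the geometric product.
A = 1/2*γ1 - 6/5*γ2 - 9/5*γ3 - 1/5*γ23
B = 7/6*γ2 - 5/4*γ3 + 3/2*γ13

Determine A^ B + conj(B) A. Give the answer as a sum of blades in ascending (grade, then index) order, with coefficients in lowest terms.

first term: 17/20 + 27/10*γ1 - 1/4*γ2 + 31/60*γ3 - 17/60*γ12 + 5/8*γ13 - 18/5*γ23 - 9/5*γ123
second term: 17/20 - 27/10*γ1 - 1/4*γ2 - 59/60*γ3 + 53/60*γ12 - 5/8*γ13 + 18/5*γ23 - 9/5*γ123
Answer: 17/10 - 1/2*γ2 - 7/15*γ3 + 3/5*γ12 - 18/5*γ123


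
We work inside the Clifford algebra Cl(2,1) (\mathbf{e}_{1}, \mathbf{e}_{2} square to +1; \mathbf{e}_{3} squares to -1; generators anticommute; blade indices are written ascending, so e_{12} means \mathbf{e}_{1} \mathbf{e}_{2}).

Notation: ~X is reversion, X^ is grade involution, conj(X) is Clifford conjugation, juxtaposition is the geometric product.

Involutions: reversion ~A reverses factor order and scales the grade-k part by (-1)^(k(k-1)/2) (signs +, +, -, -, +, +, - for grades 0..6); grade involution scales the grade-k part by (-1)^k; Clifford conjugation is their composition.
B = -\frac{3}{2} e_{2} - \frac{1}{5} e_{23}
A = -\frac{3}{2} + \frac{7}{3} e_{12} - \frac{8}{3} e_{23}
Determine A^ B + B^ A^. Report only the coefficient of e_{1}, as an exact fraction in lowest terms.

first term: \frac{8}{15} - \frac{7}{2} e_{1} + \frac{9}{4} e_{2} - 4 e_{3} - \frac{7}{15} e_{13} + \frac{3}{10} e_{23}
second term: \frac{8}{15} - \frac{7}{2} e_{1} - \frac{9}{4} e_{2} - 4 e_{3} + \frac{7}{15} e_{13} + \frac{3}{10} e_{23}
Answer: -7


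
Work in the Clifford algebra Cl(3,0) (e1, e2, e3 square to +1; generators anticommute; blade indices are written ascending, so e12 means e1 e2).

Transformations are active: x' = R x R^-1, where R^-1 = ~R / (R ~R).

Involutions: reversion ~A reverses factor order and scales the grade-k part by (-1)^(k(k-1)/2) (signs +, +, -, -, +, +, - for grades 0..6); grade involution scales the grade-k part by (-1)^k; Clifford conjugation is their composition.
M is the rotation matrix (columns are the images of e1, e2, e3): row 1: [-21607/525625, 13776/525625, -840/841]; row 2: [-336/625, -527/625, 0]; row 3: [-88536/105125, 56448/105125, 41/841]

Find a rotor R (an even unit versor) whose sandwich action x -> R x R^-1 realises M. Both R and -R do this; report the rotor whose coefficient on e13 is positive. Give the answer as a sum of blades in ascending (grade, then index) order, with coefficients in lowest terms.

Method: write R = a + b12*e12 + b13*e13 + b23*e23 with a^2 + b12^2 + b13^2 + b23^2 = 1 (so R^-1 = ~R). Expanding the columns R e_j ~R gives tr M = 4a^2 - 1 and, from the antisymmetric part, M21 - M12 = -4a*b12, M13 - M31 = 4a*b13, M32 - M23 = -4a*b23.
Here tr M = -439189/525625, so a^2 = (1 + tr M)/4 = 21609/525625 and a = ±147/725. Taking a = 147/725: M21 - M12 = -296352/525625, M13 - M31 = -16464/105125, M32 - M23 = 56448/105125, giving b12 = 504/725, b13 = -28/145, b23 = -96/145, i.e. R = 147/725 + 504/725*e12 - 28/145*e13 - 96/145*e23.
Its e13 coefficient is negative, so report the other preimage -R.
Answer: -147/725 - 504/725*e12 + 28/145*e13 + 96/145*e23. Note: both R and -R realise this M (trace -439189/525625); the covering map identifies them, and the e13-coefficient sign is the tie-breaker.


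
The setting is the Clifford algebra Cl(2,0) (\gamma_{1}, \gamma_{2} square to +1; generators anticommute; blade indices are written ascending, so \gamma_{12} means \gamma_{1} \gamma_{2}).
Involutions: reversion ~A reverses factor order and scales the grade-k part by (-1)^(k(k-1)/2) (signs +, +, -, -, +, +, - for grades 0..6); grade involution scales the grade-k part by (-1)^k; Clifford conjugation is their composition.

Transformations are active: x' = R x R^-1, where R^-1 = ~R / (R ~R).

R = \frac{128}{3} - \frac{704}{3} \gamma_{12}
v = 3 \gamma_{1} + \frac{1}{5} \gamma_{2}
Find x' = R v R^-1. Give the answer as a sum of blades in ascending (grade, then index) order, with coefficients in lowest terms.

~R = \frac{128}{3} + \frac{704}{3} \gamma_{12}, and R ~R = \frac{512000}{9}, so R^-1 = ~R / (\frac{512000}{9}).
R v = \frac{1216}{15} \gamma_{1} + \frac{10688}{15} \gamma_{2}
Answer: -\frac{1799}{625} \gamma_{1} + \frac{543}{625} \gamma_{2}


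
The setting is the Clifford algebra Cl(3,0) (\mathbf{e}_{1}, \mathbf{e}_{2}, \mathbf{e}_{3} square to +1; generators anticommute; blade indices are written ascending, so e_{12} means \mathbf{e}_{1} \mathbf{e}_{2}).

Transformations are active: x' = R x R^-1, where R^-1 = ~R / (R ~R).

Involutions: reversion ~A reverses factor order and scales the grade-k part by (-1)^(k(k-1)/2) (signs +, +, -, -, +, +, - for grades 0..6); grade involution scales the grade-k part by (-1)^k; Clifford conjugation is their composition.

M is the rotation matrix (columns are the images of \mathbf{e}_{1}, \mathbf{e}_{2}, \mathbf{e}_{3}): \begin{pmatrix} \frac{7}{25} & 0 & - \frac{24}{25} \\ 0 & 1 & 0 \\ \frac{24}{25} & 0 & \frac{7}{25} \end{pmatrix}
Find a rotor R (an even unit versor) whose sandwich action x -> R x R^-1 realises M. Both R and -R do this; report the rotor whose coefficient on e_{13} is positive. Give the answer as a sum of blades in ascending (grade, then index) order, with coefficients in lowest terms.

Method: write R = a + b12*e_{12} + b13*e_{13} + b23*e_{23} with a^2 + b12^2 + b13^2 + b23^2 = 1 (so R^-1 = ~R). Expanding the columns R e_j ~R gives tr M = 4a^2 - 1 and, from the antisymmetric part, M21 - M12 = -4a*b12, M13 - M31 = 4a*b13, M32 - M23 = -4a*b23.
Here tr M = \frac{39}{25}, so a^2 = (1 + tr M)/4 = \frac{16}{25} and a = ±\frac{4}{5}. Taking a = \frac{4}{5}: M21 - M12 = 0, M13 - M31 = -\frac{48}{25}, M32 - M23 = 0, giving b12 = 0, b13 = -\frac{3}{5}, b23 = 0, i.e. R = \frac{4}{5} - \frac{3}{5} e_{13}.
Its e_{13} coefficient is negative, so report the other preimage -R.
Answer: -\frac{4}{5} + \frac{3}{5} e_{13}. Key observation: the double cover Spin(3) -> SO(3) sends R and -R to the same matrix (trace \frac{39}{25} here), so the stated sign of the e_{13} coefficient is what selects one sheet.


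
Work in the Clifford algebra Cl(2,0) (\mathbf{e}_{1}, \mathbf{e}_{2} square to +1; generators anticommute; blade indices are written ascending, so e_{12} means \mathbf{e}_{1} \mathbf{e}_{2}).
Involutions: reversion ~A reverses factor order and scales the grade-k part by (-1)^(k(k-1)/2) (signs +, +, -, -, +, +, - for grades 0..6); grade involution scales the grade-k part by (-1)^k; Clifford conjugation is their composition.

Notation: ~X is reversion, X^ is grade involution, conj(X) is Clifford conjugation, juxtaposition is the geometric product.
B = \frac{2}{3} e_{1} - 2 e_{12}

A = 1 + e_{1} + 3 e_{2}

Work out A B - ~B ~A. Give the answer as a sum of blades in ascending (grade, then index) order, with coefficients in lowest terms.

first term: \frac{2}{3} + \frac{20}{3} e_{1} - 2 e_{2} - 4 e_{12}
second term: \frac{2}{3} + \frac{20}{3} e_{1} - 2 e_{2} + 4 e_{12}
Answer: -8 e_{12}


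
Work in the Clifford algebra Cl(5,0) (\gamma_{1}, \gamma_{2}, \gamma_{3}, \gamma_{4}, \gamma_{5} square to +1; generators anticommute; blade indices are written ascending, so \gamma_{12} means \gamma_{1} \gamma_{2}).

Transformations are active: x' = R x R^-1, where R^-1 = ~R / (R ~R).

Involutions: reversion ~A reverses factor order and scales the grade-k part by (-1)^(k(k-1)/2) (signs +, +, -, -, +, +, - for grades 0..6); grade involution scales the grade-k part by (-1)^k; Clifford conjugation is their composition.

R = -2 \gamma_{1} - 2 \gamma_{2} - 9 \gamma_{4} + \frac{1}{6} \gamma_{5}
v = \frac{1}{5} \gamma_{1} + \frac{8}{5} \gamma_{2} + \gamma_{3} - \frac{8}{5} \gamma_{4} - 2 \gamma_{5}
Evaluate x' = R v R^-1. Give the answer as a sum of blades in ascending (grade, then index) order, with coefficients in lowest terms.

~R = -2 \gamma_{1} - 2 \gamma_{2} - 9 \gamma_{4} + \frac{1}{6} \gamma_{5}, and R ~R = \frac{3205}{36}, so R^-1 = ~R / (\frac{3205}{36}).
R v = \frac{157}{15} - \frac{14}{5} \gamma_{12} - 2 \gamma_{13} + 5 \gamma_{14} + \frac{119}{30} \gamma_{15} - 2 \gamma_{23} + \frac{88}{5} \gamma_{24} + \frac{56}{15} \gamma_{25} + 9 \gamma_{34} - \frac{1}{6} \gamma_{35} + \frac{274}{15} \gamma_{45}
Answer: -\frac{10741}{16025} \gamma_{1} - \frac{33176}{16025} \gamma_{2} - \gamma_{3} - \frac{8272}{16025} \gamma_{4} + \frac{32678}{16025} \gamma_{5}


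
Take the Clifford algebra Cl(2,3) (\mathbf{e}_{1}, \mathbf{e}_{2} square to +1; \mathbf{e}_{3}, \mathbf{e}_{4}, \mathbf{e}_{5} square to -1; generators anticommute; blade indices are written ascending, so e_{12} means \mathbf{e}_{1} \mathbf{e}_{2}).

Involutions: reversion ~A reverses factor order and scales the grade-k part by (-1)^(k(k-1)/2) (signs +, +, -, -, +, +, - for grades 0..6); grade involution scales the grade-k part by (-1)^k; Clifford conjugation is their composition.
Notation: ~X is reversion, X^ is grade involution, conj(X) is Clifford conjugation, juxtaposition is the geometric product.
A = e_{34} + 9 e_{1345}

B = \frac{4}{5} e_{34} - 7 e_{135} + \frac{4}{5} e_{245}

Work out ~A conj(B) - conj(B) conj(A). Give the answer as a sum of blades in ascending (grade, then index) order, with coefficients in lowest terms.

first term: -\frac{4}{5} + 63 e_{4} + \frac{36}{5} e_{15} + \frac{36}{5} e_{123} + 7 e_{145} + \frac{4}{5} e_{235}
second term: -\frac{4}{5} - 63 e_{4} + \frac{36}{5} e_{15} + \frac{36}{5} e_{123} - 7 e_{145} - \frac{4}{5} e_{235}
Answer: 126 e_{4} + 14 e_{145} + \frac{8}{5} e_{235}


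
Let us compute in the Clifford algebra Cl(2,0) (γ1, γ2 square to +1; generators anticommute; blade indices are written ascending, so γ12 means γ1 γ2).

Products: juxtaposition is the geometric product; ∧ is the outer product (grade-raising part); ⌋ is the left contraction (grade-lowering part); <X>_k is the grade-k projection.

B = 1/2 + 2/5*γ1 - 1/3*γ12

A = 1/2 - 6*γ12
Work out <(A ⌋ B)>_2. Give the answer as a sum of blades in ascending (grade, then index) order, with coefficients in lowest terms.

step 1: -7/4 + 1/5*γ1 - 1/6*γ12
step 2: -1/6*γ12
Answer: -1/6*γ12


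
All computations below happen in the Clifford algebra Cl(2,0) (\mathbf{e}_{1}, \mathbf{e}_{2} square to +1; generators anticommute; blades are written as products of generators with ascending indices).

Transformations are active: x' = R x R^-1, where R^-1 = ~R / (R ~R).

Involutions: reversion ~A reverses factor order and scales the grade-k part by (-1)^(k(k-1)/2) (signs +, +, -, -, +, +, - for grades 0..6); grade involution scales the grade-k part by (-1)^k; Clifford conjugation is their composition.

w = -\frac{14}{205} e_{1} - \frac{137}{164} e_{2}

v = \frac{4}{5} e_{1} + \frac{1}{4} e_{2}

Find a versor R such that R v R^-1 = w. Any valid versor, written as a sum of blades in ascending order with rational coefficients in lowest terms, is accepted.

The midline construction: v and w both square to \frac{281}{400}, so reflecting in their sum \frac{30}{41} e_{1} - \frac{24}{41} e_{2} exchanges them.
Answer: \frac{30}{41} e_{1} - \frac{24}{41} e_{2}


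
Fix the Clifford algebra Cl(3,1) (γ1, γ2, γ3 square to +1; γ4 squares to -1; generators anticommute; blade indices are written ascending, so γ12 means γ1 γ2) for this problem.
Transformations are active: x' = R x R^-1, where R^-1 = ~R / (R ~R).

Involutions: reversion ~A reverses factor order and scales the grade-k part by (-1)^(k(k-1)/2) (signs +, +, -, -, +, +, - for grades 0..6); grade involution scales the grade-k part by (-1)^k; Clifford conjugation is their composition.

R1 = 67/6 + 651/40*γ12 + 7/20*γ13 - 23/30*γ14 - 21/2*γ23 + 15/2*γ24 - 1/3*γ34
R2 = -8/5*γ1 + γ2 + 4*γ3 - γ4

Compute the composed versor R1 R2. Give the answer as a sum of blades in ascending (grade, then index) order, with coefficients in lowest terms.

Distribute over the terms of R2 (each basis-blade product reordered to ascending indices, repeated generators contracted through their squares):
R1 (-8/5*γ1) = -268/15*γ1 + 651/25*γ2 + 14/25*γ3 - 92/75*γ4 + 84/5*γ123 - 12*γ124 + 8/15*γ134
R1 (γ2) = 651/40*γ1 + 67/6*γ2 + 21/2*γ3 - 15/2*γ4 - 7/20*γ123 + 23/30*γ124 - 1/3*γ234
R1 (4*γ3) = 7/5*γ1 - 42*γ2 + 134/3*γ3 + 4/3*γ4 + 651/10*γ123 + 46/15*γ134 - 30*γ234
R1 (-γ4) = -23/30*γ1 + 15/2*γ2 - 1/3*γ3 - 67/6*γ4 - 651/40*γ124 - 7/20*γ134 + 21/2*γ234
Summing the partial products and collecting blades:
Answer: -23/24*γ1 + 203/75*γ2 + 8309/150*γ3 - 464/25*γ4 + 1631/20*γ123 - 3301/120*γ124 + 13/4*γ134 - 119/6*γ234


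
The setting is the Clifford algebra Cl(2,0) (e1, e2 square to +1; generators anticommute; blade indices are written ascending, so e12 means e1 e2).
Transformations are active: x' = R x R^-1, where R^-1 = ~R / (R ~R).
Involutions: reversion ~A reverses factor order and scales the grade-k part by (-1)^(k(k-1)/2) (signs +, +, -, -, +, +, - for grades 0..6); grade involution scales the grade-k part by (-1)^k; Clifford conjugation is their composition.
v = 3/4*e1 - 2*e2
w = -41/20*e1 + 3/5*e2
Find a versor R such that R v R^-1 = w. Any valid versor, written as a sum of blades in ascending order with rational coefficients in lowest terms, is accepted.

Reasoning: v^2 = w^2 = 73/16 since conjugation preserves the quadratic form; R = v + w = -13/10*e1 - 7/5*e2 is then valid when invertible, keeping its own part and reversing (v - w)/2.
Answer: -13/10*e1 - 7/5*e2


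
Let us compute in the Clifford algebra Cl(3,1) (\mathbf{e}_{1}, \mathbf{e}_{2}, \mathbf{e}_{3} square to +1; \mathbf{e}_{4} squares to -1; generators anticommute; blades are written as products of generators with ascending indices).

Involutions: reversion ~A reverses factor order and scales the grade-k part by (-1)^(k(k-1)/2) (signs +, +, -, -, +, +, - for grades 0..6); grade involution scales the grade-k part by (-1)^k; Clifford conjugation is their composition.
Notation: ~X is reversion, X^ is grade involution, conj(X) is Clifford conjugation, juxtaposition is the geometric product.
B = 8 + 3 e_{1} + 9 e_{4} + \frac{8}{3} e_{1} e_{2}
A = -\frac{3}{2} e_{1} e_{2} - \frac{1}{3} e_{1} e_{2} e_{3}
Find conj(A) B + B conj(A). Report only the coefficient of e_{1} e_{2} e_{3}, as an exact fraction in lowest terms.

first term: -4 - \frac{9}{2} e_{2} + \frac{8}{9} e_{3} + 12 e_{1} e_{2} - e_{2} e_{3} - \frac{8}{3} e_{1} e_{2} e_{3} + \frac{27}{2} e_{1} e_{2} e_{4} - 3 e_{1} e_{2} e_{3} e_{4}
second term: -4 + \frac{9}{2} e_{2} + \frac{8}{9} e_{3} + 12 e_{1} e_{2} - e_{2} e_{3} - \frac{8}{3} e_{1} e_{2} e_{3} + \frac{27}{2} e_{1} e_{2} e_{4} + 3 e_{1} e_{2} e_{3} e_{4}
Answer: -\frac{16}{3}


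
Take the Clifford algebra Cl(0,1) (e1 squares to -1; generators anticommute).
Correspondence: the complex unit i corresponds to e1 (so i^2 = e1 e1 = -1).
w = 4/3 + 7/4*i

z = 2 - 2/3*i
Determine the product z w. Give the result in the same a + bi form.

In blades: z = 2 - 2/3*e1, w = 4/3 + 7/4*e1.
Distribute z over w term by term (generator squares from the signature, products reordered to ascending indices): (2)*w = 8/3 + 7/2*e1; (-2/3*e1)*w = 7/6 - 8/9*e1.
Sum: 23/6 + 47/18*e1; translating back through the correspondence:
Answer: 23/6 + 47/18*i


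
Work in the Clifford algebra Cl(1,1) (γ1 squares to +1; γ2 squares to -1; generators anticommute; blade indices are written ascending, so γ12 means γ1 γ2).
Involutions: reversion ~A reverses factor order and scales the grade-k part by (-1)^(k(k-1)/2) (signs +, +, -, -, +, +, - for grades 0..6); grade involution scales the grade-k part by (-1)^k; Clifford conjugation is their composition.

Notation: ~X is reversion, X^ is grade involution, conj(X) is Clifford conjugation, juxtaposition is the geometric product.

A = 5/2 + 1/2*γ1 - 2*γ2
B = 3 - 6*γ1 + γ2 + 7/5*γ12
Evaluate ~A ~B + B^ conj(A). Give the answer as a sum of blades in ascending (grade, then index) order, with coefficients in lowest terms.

first term: 13/2 - 107/10*γ1 - 21/5*γ2 - 15*γ12
second term: 13/2 + 107/10*γ1 + 21/5*γ2 + 15*γ12
Answer: 13


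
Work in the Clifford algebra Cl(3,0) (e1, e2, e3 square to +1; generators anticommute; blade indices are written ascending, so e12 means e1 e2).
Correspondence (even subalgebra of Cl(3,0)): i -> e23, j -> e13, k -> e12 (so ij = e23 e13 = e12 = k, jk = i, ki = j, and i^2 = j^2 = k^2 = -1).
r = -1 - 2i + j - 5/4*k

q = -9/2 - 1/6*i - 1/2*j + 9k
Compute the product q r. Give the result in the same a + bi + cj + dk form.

In blades: q = -9/2 + 9*e12 - 1/2*e13 - 1/6*e23, r = -1 - 5/4*e12 + e13 - 2*e23.
Distribute q over r term by term (generator squares from the signature, products reordered to ascending indices): (-9/2)*r = 9/2 + 45/8*e12 - 9/2*e13 + 9*e23; (9*e12)*r = 45/4 - 9*e12 - 18*e13 - 9*e23; (-1/2*e13)*r = 1/2 - e12 + 1/2*e13 + 5/8*e23; (-1/6*e23)*r = -1/3 - 1/6*e12 - 5/24*e13 + 1/6*e23.
Sum: 191/12 - 109/24*e12 - 533/24*e13 + 19/24*e23; translating back through the correspondence:
Answer: 191/12 + 19/24*i - 533/24*j - 109/24*k


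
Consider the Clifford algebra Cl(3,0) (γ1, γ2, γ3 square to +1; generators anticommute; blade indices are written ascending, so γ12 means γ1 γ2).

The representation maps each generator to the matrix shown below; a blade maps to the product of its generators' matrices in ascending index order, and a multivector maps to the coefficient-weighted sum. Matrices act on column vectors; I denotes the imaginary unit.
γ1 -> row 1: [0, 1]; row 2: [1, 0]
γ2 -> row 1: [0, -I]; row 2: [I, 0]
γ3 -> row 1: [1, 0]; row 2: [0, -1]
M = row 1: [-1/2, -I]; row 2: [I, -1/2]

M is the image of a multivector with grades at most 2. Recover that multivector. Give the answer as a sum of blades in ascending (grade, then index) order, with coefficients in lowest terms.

Method: 1, rho(γ1), rho(γ2), rho(γ3) form a trace-orthogonal basis of the 2x2 complex matrices (tr(X Y) = 2 if X = Y, else 0), so M = m0*1 + m1*rho(γ1) + m2*rho(γ2) + m3*rho(γ3) with m0 = tr(M)/2 = -1/2, m1 = tr(M rho(γ1))/2 = 0, m2 = tr(M rho(γ2))/2 = 1, m3 = tr(M rho(γ3))/2 = 0.
Multiplying table entries, the bivector images are rho(γ12) = I*rho(γ3), rho(γ13) = -I*rho(γ2), rho(γ23) = I*rho(γ1); with real blade coefficients the real parts of m0..m3 are the coefficients of 1, γ1, γ2, γ3 and the imaginary parts give the bivectors (γ23: Im m1, γ13: -Im m2, γ12: Im m3).
Answer: -1/2 + γ2


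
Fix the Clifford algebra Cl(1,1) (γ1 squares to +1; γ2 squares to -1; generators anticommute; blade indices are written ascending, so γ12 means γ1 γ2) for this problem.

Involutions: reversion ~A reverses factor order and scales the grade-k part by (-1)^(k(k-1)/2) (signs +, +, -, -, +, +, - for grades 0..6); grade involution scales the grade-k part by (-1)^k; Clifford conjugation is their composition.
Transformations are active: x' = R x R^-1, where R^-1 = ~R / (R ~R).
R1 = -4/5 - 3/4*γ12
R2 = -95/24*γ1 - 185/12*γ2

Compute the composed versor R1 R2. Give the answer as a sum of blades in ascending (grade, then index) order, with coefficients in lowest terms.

Distribute over the terms of R1 (each basis-blade product reordered to ascending indices, repeated generators contracted through their squares):
(-4/5) R2 = 19/6*γ1 + 37/3*γ2
(-3/4*γ12) R2 = -185/16*γ1 - 95/32*γ2
Summing the partial products and collecting blades:
Answer: -403/48*γ1 + 899/96*γ2


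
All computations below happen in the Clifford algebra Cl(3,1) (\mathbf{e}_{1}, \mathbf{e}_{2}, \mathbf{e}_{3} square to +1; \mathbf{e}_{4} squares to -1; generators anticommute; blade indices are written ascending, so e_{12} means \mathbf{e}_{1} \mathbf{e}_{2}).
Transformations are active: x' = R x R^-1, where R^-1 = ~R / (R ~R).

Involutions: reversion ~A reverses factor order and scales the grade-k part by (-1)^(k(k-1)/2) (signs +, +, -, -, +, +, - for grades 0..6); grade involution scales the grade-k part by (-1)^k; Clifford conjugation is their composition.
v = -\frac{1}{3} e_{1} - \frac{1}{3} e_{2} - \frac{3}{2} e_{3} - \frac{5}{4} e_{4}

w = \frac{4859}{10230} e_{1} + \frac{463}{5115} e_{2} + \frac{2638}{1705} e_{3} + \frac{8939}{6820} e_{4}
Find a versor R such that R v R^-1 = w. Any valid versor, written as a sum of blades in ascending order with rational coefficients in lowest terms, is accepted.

Take R = v + w = \frac{483}{3410} e_{1} - \frac{414}{1705} e_{2} + \frac{161}{3410} e_{3} + \frac{207}{3410} e_{4}. Because q(v) = q(w) = \frac{131}{144}, conjugation by R sends v exactly to w.
Answer: \frac{483}{3410} e_{1} - \frac{414}{1705} e_{2} + \frac{161}{3410} e_{3} + \frac{207}{3410} e_{4}


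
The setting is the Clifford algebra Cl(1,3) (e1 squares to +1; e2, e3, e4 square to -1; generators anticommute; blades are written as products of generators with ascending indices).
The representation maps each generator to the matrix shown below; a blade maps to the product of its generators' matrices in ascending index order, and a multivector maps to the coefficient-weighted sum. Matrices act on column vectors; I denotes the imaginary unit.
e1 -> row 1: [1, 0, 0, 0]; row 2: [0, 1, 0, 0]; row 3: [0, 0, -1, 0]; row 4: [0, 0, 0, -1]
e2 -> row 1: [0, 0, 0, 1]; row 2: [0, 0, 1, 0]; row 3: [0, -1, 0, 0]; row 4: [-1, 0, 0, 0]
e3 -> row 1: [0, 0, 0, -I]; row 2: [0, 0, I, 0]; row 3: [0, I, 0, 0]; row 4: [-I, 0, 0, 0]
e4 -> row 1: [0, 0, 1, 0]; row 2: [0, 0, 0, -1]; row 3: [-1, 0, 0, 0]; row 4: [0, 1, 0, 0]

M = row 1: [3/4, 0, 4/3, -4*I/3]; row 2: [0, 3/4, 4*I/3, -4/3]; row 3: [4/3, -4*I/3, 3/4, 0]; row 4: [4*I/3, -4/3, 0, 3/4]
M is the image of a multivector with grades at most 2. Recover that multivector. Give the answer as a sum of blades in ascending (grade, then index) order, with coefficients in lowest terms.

Method: the blade images are trace-orthogonal — tr(rho(e_A) rho(e_B)^-1) = 4 if A = B and 0 otherwise — and rho(e_A)^-1 = (e_A)^2 * rho(e_A) with (e_A)^2 = +1 or -1, so the coefficient of e_A in the preimage is (e_A)^2 * tr(M rho(e_A))/4.
Nonzero projections over blades of grade <= 2: 1: (1)^2 = +1, tr(M 1) = 3, coefficient 3/4; e1 e3: (e1 e3)^2 = +1, tr(M rho(e1 e3)) = 16/3, coefficient 4/3; e1 e4: (e1 e4)^2 = +1, tr(M rho(e1 e4)) = 16/3, coefficient 4/3. Every other blade of grade <= 2 projects to 0.
Answer: 3/4 + 4/3*e1 e3 + 4/3*e1 e4


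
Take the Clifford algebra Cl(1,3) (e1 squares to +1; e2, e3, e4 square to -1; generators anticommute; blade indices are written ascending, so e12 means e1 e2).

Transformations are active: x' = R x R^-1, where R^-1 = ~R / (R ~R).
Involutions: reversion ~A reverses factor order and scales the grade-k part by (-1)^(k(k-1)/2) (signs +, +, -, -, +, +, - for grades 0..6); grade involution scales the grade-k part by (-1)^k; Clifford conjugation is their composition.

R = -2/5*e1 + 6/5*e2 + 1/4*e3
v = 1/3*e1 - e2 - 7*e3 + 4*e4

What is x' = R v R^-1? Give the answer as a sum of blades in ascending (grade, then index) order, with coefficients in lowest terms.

~R = -2/5*e1 + 6/5*e2 + 1/4*e3, and R ~R = -537/400, so R^-1 = ~R / (-537/400).
R v = 169/60 + 163/60*e13 - 8/5*e14 - 163/20*e23 + 24/5*e24 + e34
Answer: 2167/1611*e1 - 2167/537*e2 + 9587/1611*e3 - 4*e4


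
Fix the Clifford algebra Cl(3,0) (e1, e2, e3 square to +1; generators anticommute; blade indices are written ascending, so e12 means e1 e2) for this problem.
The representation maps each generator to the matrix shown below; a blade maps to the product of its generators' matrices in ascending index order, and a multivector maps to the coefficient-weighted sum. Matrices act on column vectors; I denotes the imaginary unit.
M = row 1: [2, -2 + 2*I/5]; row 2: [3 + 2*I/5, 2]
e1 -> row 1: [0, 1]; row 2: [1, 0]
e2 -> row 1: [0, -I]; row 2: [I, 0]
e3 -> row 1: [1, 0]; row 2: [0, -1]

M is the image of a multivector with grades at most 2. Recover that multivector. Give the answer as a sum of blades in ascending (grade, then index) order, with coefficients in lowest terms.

Method: 1, rho(e1), rho(e2), rho(e3) form a trace-orthogonal basis of the 2x2 complex matrices (tr(X Y) = 2 if X = Y, else 0), so M = m0*1 + m1*rho(e1) + m2*rho(e2) + m3*rho(e3) with m0 = tr(M)/2 = 2, m1 = tr(M rho(e1))/2 = 1/2 + 2*I/5, m2 = tr(M rho(e2))/2 = -5*I/2, m3 = tr(M rho(e3))/2 = 0.
Multiplying table entries, the bivector images are rho(e12) = I*rho(e3), rho(e13) = -I*rho(e2), rho(e23) = I*rho(e1); with real blade coefficients the real parts of m0..m3 are the coefficients of 1, e1, e2, e3 and the imaginary parts give the bivectors (e23: Im m1, e13: -Im m2, e12: Im m3).
Answer: 2 + 1/2*e1 + 5/2*e13 + 2/5*e23


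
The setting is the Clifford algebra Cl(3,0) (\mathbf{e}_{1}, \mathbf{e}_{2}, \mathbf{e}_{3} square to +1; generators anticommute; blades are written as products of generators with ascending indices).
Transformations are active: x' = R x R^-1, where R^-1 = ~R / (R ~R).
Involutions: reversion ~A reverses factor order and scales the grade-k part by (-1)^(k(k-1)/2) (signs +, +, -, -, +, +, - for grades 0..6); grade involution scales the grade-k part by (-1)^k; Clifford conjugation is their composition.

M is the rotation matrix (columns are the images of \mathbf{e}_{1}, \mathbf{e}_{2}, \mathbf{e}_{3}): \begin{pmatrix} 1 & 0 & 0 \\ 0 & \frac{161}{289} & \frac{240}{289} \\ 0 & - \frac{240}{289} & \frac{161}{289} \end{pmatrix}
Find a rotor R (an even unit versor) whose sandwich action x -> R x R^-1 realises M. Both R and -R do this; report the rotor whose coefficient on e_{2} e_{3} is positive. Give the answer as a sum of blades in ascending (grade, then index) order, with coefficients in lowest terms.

Method: write R = a + b12*e_{1} e_{2} + b13*e_{1} e_{3} + b23*e_{2} e_{3} with a^2 + b12^2 + b13^2 + b23^2 = 1 (so R^-1 = ~R). Expanding the columns R e_j ~R gives tr M = 4a^2 - 1 and, from the antisymmetric part, M21 - M12 = -4a*b12, M13 - M31 = 4a*b13, M32 - M23 = -4a*b23.
Here tr M = \frac{611}{289}, so a^2 = (1 + tr M)/4 = \frac{225}{289} and a = ±\frac{15}{17}. Taking a = \frac{15}{17}: M21 - M12 = 0, M13 - M31 = 0, M32 - M23 = -\frac{480}{289}, giving b12 = 0, b13 = 0, b23 = \frac{8}{17}, i.e. R = \frac{15}{17} + \frac{8}{17} e_{2} e_{3}.
Its e_{2} e_{3} coefficient is already positive.
Answer: \frac{15}{17} + \frac{8}{17} e_{2} e_{3}. Recall the cover is two-to-one: with M of trace \frac{611}{289}, both preimages act alike, and the stated e_{2} e_{3} sign chooses the sheet.


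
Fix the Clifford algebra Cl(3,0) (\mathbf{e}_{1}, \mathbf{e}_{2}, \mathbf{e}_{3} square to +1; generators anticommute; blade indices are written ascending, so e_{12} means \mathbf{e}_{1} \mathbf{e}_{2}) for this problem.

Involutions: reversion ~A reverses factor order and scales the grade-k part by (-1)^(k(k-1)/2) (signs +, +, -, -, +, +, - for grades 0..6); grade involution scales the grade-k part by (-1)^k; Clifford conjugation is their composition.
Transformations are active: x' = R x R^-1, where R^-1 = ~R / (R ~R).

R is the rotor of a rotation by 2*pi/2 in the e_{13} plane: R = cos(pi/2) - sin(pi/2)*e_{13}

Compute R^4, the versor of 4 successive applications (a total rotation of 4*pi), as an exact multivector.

Half-angle bookkeeping: 4 applications in e_{13} add up to rotor phase 4*pi/2 = 2 \pi, so R^4 = cos(2 \pi) - sin(2 \pi)*e_{13}.
cos(2 \pi) = 1 and sin(2 \pi) = 0, so R^4 = 1. The total rotation 4*pi is 2 full turns, so every vector returns to itself, yet the rotor is +1, back on the identity sheet (an even number of 2*pi turns).
Answer: 1


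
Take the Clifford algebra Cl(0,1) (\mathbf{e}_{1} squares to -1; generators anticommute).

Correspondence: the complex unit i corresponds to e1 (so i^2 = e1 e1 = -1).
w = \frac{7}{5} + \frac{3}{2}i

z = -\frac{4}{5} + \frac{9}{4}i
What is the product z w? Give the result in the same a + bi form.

In blades: z = -\frac{4}{5} + \frac{9}{4} e_{1}, w = \frac{7}{5} + \frac{3}{2} e_{1}.
Distribute z over w term by term (generator squares from the signature, products reordered to ascending indices): (-\frac{4}{5})*w = -\frac{28}{25} - \frac{6}{5} e_{1}; (\frac{9}{4} e_{1})*w = -\frac{27}{8} + \frac{63}{20} e_{1}.
Sum: -\frac{899}{200} + \frac{39}{20} e_{1}; translating back through the correspondence:
Answer: -\frac{899}{200} + \frac{39}{20}i


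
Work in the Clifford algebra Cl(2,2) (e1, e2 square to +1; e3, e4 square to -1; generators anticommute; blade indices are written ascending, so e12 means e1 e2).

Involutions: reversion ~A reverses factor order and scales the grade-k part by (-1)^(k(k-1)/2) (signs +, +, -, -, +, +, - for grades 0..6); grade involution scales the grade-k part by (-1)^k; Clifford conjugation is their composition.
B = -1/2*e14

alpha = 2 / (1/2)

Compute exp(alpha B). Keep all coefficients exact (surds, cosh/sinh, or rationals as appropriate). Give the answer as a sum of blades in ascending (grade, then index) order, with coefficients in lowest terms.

B^2 = (-1/2)^2*(e14)^2 = 1/4*(+1) = 1/4 (a basis 2-blade squares to minus the product of its generators' squares).
B^2 = 1/4 — hyperbolic case — the even/odd split gives cosh and sinh: l = 1/2, alpha*l = 2, so exp(alpha B) = cosh(2) + (sinh(2)/(1/2))*B = cosh(2) + (2*sinh(2))*B.
Answer: cosh(2) - sinh(2)*e14


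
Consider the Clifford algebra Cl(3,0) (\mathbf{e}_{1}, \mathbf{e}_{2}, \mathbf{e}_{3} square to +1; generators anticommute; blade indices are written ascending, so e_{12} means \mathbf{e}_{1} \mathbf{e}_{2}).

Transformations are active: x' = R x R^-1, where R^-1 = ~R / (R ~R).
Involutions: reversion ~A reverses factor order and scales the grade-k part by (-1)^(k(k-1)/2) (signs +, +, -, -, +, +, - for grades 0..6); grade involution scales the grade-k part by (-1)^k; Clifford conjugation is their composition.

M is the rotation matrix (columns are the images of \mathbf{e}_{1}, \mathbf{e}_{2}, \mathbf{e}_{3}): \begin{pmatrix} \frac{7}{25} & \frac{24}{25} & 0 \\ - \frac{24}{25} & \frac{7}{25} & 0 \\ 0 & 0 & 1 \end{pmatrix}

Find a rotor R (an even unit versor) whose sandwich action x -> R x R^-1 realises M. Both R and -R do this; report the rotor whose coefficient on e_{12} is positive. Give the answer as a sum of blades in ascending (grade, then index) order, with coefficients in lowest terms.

Method: write R = a + b12*e_{12} + b13*e_{13} + b23*e_{23} with a^2 + b12^2 + b13^2 + b23^2 = 1 (so R^-1 = ~R). Expanding the columns R e_j ~R gives tr M = 4a^2 - 1 and, from the antisymmetric part, M21 - M12 = -4a*b12, M13 - M31 = 4a*b13, M32 - M23 = -4a*b23.
Here tr M = \frac{39}{25}, so a^2 = (1 + tr M)/4 = \frac{16}{25} and a = ±\frac{4}{5}. Taking a = \frac{4}{5}: M21 - M12 = -\frac{48}{25}, M13 - M31 = 0, M32 - M23 = 0, giving b12 = \frac{3}{5}, b13 = 0, b23 = 0, i.e. R = \frac{4}{5} + \frac{3}{5} e_{12}.
Its e_{12} coefficient is already positive.
Answer: \frac{4}{5} + \frac{3}{5} e_{12}. Key observation: the double cover Spin(3) -> SO(3) sends R and -R to the same matrix (trace \frac{39}{25} here), so the stated sign of the e_{12} coefficient is what selects one sheet.


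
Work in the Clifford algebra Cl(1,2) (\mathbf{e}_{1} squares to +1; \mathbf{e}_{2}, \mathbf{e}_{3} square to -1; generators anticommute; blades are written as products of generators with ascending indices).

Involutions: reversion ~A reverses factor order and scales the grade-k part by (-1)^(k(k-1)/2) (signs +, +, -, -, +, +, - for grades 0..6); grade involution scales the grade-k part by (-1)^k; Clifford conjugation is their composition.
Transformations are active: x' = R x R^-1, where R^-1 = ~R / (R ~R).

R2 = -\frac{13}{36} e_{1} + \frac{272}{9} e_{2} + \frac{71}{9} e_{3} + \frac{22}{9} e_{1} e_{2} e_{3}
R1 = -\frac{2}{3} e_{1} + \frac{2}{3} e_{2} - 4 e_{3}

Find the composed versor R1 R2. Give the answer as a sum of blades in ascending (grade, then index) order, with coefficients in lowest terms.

Distribute over the terms of R1 (each basis-blade product reordered to ascending indices, repeated generators contracted through their squares):
(-\frac{2}{3} e_{1}) R2 = \frac{13}{54} - \frac{544}{27} e_{1} e_{2} - \frac{142}{27} e_{1} e_{3} - \frac{44}{27} e_{2} e_{3}
(\frac{2}{3} e_{2}) R2 = -\frac{544}{27} + \frac{13}{54} e_{1} e_{2} + \frac{44}{27} e_{1} e_{3} + \frac{142}{27} e_{2} e_{3}
(-4 e_{3}) R2 = \frac{284}{9} + \frac{88}{9} e_{1} e_{2} - \frac{13}{9} e_{1} e_{3} + \frac{1088}{9} e_{2} e_{3}
Summing the partial products and collecting blades:
Answer: \frac{629}{54} - \frac{547}{54} e_{1} e_{2} - \frac{137}{27} e_{1} e_{3} + \frac{3362}{27} e_{2} e_{3}
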